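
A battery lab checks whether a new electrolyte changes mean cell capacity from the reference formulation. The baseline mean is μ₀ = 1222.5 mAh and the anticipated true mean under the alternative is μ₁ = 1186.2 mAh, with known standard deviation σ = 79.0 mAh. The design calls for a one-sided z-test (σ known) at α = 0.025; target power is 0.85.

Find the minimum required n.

n = 43

Standardized effect: d = |μ₁ − μ₀| / σ = |1186.2 − 1222.5| / 79.0 = 0.4595
For power 0.85 need Φ(δ − z_{0.025}) = 0.85, so δ = z_{0.025} + z_{0.15} = 1.960 + 1.036 = 2.996.
δ = d·√n ⇒ n = (δ/d)² = (2.996 / 0.4595)² = 42.52.
Rounding up, n = 43.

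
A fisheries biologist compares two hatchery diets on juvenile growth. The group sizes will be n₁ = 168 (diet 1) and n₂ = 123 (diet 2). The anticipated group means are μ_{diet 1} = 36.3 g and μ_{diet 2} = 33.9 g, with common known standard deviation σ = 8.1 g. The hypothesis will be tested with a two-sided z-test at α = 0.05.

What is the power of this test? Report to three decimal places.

Power ≈ 0.704

Standardized effect: d = |μ_{diet 1} − μ_{diet 2}| / σ = |36.3 − 33.9| / 8.1 = 0.2963
Noncentrality parameter: δ = d / √(1/n₁ + 1/n₂) = 0.2963 / √(1/168 + 1/123) = 2.4968
Critical value for a two-sided test at α = 0.05: z_{α/2} = 1.960.
Power = Φ(δ − 1.960) + Φ(−δ − 1.960) = Φ(0.537) + Φ(-4.457) = 0.7043 + 0.0000 = 0.7043.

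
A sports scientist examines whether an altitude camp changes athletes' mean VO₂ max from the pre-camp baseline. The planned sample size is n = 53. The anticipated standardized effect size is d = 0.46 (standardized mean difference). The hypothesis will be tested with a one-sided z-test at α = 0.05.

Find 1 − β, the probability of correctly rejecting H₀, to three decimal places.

Power ≈ 0.956

Noncentrality parameter: δ = d·√n = 0.46 × √53 = 3.3489
One-sided α = 0.05 → critical value z_{0.05} = 1.645.
Power = P(Z > 1.645 − δ) = Φ(1.704) = 0.9558.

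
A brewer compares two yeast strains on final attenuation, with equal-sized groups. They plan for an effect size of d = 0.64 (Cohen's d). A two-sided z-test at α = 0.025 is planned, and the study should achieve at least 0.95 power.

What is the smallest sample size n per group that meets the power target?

n = 74 per group

For power 0.95 need Φ(δ − z_{0.0125}) = 0.95, so δ = z_{0.0125} + z_{0.05} = 2.241 + 1.645 = 3.886.
(The Φ(−δ − z_{α/2}) term is vanishingly small for δ > 0 and is dropped in the standard sample-size formula.)
δ = d·√(n/2) ⇒ n = 2(δ/d)² = 2 × (3.886 / 0.64)² = 73.75.
Round up to the next whole unit.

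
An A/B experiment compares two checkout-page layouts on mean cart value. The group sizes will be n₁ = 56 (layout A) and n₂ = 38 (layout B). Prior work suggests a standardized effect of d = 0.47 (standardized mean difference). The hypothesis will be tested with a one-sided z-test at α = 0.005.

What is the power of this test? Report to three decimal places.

Power ≈ 0.367

Noncentrality parameter: δ = d / √(1/n₁ + 1/n₂) = 0.47 / √(1/56 + 1/38) = 2.2362
Critical value for a one-sided test at α = 0.005: z_α = 2.576.
Power = P(Z > 2.576 − δ) = Φ(-0.340) = 0.3671.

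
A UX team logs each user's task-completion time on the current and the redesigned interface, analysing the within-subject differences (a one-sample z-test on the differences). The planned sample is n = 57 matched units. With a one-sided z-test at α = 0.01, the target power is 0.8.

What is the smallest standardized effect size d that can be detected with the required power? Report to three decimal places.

d ≈ 0.420

Need Φ(δ − 2.326) = 0.8, so δ = 2.326 + 0.842 = 3.168.
δ = d·√n ⇒ d = δ/√n = 3.168/√57 = 0.4196.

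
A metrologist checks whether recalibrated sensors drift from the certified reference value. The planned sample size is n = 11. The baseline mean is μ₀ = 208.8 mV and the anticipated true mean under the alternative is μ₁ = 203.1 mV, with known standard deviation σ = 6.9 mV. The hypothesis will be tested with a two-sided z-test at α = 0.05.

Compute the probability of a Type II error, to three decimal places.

β ≈ 0.218

Standardized effect: d = |μ₁ − μ₀| / σ = |203.1 − 208.8| / 6.9 = 0.8261
Noncentrality parameter: δ = d·√n = 0.8261 × √11 = 2.7398
Two-sided α = 0.05 → critical value z_{0.025} = 1.960.
Power = Φ(δ − 1.960) + Φ(−δ − 1.960) = Φ(0.780) + Φ(-4.700) = 0.7823 + 0.0000 = 0.7823.
Type II error: β = 1 − power = 1 − 0.7823 = 0.2177.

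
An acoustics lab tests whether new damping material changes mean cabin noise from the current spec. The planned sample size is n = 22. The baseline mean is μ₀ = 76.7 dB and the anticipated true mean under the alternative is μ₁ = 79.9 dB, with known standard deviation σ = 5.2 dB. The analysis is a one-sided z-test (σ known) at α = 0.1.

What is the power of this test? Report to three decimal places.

Power ≈ 0.946

Standardized effect: d = |μ₁ − μ₀| / σ = |79.9 − 76.7| / 5.2 = 0.6154
Noncentrality parameter: δ = d·√n = 0.6154 × √22 = 2.8864
One-sided α = 0.1 → critical value z_{0.1} = 1.282.
Power = Φ(δ − 1.282) = Φ(1.605) = 0.9457.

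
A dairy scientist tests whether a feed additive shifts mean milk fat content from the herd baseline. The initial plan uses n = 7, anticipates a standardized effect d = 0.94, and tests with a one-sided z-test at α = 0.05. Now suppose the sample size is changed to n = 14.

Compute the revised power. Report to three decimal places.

With n = 14: δ = d·√n = 0.94 × √14 = 3.5172. Critical value z_{0.05} = 1.645.
Revised power = P(Z > 1.645 − δ) = Φ(1.872) = 0.9694.

Power ≈ 0.969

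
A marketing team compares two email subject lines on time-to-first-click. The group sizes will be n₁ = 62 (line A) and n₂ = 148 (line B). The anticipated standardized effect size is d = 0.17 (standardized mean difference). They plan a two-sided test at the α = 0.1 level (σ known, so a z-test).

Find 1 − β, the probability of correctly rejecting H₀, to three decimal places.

Power ≈ 0.304

Noncentrality parameter: δ = d / √(1/n₁ + 1/n₂) = 0.17 / √(1/62 + 1/148) = 1.1237
Critical value for a two-sided test at α = 0.1: z_{α/2} = 1.645.
Power = Φ(δ − 1.645) + Φ(−δ − 1.645) = Φ(-0.521) + Φ(-2.769) = 0.3011 + 0.0028 = 0.3040.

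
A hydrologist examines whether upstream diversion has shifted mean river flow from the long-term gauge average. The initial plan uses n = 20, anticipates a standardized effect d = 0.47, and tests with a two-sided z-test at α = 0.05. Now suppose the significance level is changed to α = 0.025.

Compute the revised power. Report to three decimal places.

δ = d·√n = 0.47 × √20 = 2.1019 (unchanged). New critical value: z_{0.0125} = 2.241.
Revised power = Φ(δ − 2.241) + Φ(−δ − 2.241) = Φ(-0.139) + Φ(-4.343) = 0.4445 + 0.0000 = 0.4445.

Power ≈ 0.445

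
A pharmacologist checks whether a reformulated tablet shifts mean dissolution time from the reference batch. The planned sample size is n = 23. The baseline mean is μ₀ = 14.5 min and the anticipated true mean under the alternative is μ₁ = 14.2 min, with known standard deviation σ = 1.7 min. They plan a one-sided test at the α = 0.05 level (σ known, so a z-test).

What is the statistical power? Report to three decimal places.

Power ≈ 0.212

Standardized effect: d = |μ₁ − μ₀| / σ = |14.2 − 14.5| / 1.7 = 0.1765
Noncentrality parameter: δ = d·√n = 0.1765 × √23 = 0.8463
One-sided α = 0.05 → critical value z_{0.05} = 1.645.
Power = P(Z > 1.645 − δ) = Φ(-0.799) = 0.2123.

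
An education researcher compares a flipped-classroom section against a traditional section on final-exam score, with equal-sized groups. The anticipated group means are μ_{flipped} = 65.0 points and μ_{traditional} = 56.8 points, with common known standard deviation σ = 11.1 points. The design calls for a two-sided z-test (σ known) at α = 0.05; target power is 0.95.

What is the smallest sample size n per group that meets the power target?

n = 48 per group

Standardized effect: d = |μ_{flipped} − μ_{traditional}| / σ = |65.0 − 56.8| / 11.1 = 0.7387
Set Φ(δ − 1.960) = 0.95; then δ − 1.960 = Φ⁻¹(0.95) = 1.645, giving δ = 3.605.
(For δ > 0 the lower-tail rejection region contributes negligibly to power, so the one-term inversion is standard.)
δ = d·√(n/2) ⇒ n = 2(δ/d)² = 2 × (3.605 / 0.7387)² = 47.62.
Rounding up, n = 48 per group.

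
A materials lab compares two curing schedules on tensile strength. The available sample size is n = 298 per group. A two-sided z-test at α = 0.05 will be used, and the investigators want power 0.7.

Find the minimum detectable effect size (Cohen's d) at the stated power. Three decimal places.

d ≈ 0.204

Required noncentrality: δ = z_{0.025} + z_{0.30} = 1.960 + 0.524 = 2.484.
(The second rejection-region term Φ(−δ − z_{α/2}) is negligible and dropped.)
δ = d·√(n/2) ⇒ d = δ/√(n/2) = 2.484/√(298/2) = 0.2035.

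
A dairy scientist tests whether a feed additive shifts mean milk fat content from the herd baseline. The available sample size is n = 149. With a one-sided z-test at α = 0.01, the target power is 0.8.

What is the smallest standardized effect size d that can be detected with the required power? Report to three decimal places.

d ≈ 0.260

Required noncentrality: δ = z_{0.01} + z_{0.20} = 2.326 + 0.842 = 3.168.
δ = d·√n ⇒ d = δ/√n = 3.168/√149 = 0.2595.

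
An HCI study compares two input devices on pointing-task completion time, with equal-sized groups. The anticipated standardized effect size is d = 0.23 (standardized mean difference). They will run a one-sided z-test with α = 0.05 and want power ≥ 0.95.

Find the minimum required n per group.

Set Φ(δ − 1.645) = 0.95; then δ − 1.645 = Φ⁻¹(0.95) = 1.645, giving δ = 3.290.
δ = d·√(n/2) ⇒ n = 2(δ/d)² = 2 × (3.290 / 0.23)² = 409.16.
Rounding up, n = 410 per group.

n = 410 per group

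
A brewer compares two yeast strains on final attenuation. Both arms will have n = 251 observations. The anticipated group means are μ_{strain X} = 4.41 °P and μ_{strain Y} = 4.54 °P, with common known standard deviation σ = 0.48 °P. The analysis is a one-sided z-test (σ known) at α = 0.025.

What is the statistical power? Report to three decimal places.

Power ≈ 0.859

Standardized effect: d = |μ_{strain X} − μ_{strain Y}| / σ = |4.41 − 4.54| / 0.48 = 0.2708
Noncentrality parameter: δ = d·√(n/2) = 0.2708 × √(251/2) = 3.0341
Critical value for a one-sided test at α = 0.025: z_α = 1.960.
Power = Φ(δ − 1.960) = Φ(1.074) = 0.8586.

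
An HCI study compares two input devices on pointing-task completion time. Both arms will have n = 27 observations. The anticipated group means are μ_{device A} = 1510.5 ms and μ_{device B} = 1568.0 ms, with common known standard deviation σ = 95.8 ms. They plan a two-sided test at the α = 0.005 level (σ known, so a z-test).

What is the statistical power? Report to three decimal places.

Standardized effect: d = |μ_{device A} − μ_{device B}| / σ = |1510.5 − 1568.0| / 95.8 = 0.6002
Noncentrality parameter: λ = d·√(n/2) = 0.6002 × √(27/2) = 2.2053
Critical value for a two-sided test at α = 0.005: z_{α/2} = 2.807.
Power = Φ(λ − 2.807) + Φ(−λ − 2.807) = Φ(-0.602) + Φ(-5.012) = 0.2737 + 0.0000 = 0.2737.

Power ≈ 0.274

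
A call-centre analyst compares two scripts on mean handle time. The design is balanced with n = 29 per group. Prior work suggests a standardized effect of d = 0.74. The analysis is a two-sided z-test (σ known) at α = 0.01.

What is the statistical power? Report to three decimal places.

Power ≈ 0.596

Noncentrality parameter: δ = d·√(n/2) = 0.74 × √(29/2) = 2.8178
Critical value for a two-sided test at α = 0.01: z_{α/2} = 2.576.
Power = Φ(δ − 2.576) + Φ(−δ − 2.576) = Φ(0.242) + Φ(-5.394) = 0.5956 + 0.0000 = 0.5956.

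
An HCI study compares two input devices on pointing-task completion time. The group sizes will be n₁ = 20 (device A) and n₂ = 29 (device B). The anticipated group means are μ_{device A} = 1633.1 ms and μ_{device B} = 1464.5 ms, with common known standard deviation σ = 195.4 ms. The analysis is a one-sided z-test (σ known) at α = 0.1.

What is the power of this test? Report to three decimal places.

Standardized effect: d = |μ_{device A} − μ_{device B}| / σ = |1633.1 − 1464.5| / 195.4 = 0.8628
Noncentrality parameter: δ = d / √(1/n₁ + 1/n₂) = 0.8628 / √(1/20 + 1/29) = 2.9686
One-sided α = 0.1 → critical value z_{0.1} = 1.282.
Power = Φ(δ − 1.282) = Φ(1.687) = 0.9542.

Power ≈ 0.954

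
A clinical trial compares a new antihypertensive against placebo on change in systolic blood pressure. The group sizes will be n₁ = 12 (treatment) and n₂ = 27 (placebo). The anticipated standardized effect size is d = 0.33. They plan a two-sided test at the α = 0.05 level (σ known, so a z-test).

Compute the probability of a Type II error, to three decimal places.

Noncentrality parameter: λ = d / √(1/n₁ + 1/n₂) = 0.33 / √(1/12 + 1/27) = 0.9512
Two-sided α = 0.05 → critical value z_{0.025} = 1.960.
Power = Φ(λ − 1.960) + Φ(−λ − 1.960) = Φ(-1.009) + Φ(-2.911) = 0.1565 + 0.0018 = 0.1583.
Type II error: β = 1 − power = 1 − 0.1583 = 0.8417.

β ≈ 0.842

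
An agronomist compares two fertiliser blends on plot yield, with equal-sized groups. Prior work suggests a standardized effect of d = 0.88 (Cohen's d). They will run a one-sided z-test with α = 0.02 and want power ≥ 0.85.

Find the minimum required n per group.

For power 0.85 need Φ(δ − z_{0.02}) = 0.85, so δ = z_{0.02} + z_{0.15} = 2.054 + 1.036 = 3.090.
δ = d·√(n/2) ⇒ n = 2(δ/d)² = 2 × (3.090 / 0.88)² = 24.66.
Rounding up, n = 25 per group.

n = 25 per group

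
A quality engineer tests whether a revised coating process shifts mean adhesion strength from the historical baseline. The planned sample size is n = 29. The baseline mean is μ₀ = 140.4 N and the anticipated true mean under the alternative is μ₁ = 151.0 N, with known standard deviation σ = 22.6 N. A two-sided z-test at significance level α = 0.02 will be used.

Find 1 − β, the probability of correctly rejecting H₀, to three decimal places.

Standardized effect: d = |μ₁ − μ₀| / σ = |151.0 − 140.4| / 22.6 = 0.4690
Noncentrality parameter: δ = d·√n = 0.4690 × √29 = 2.5258
Critical value for a two-sided test at α = 0.02: z_{α/2} = 2.326.
Power = Φ(δ − 2.326) + Φ(−δ − 2.326) = Φ(0.199) + Φ(-4.852) = 0.5790 + 0.0000 = 0.5790.

Power ≈ 0.579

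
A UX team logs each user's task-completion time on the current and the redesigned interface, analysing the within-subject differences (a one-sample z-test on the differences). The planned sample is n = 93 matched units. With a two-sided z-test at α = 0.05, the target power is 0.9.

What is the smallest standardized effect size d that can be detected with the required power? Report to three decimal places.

Need Φ(δ − 1.960) = 0.9, so δ = 1.960 + 1.282 = 3.242.
(Lower-tail contribution to power is negligible for δ > 0.)
δ = d·√n ⇒ d = δ/√n = 3.242/√93 = 0.3361.

d ≈ 0.336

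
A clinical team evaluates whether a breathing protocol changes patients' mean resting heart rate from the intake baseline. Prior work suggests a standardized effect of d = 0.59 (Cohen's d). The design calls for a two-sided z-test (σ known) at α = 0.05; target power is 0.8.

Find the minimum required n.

n = 23

Set Φ(δ − 1.960) = 0.8; then δ − 1.960 = Φ⁻¹(0.8) = 0.842, giving δ = 2.802.
(The Φ(−δ − z_{α/2}) term is vanishingly small for δ > 0 and is dropped in the standard sample-size formula.)
δ = d·√n ⇒ n = (δ/d)² = (2.802 / 0.59)² = 22.55.
Rounding up, n = 23.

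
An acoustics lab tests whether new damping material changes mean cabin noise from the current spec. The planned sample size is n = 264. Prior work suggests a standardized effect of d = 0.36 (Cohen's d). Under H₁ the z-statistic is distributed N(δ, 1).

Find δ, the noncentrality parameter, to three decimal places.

δ ≈ 5.849

δ = d·√n = 0.36 × √264 = 5.8493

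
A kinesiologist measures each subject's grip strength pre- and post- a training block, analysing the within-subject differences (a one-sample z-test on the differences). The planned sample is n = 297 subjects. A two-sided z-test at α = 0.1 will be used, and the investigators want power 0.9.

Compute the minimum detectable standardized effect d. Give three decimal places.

Need Φ(δ − 1.645) = 0.9, so δ = 1.645 + 1.282 = 2.926.
(Lower-tail contribution to power is negligible for δ > 0.)
δ = d·√n ⇒ d = δ/√n = 2.926/√297 = 0.1698.

d ≈ 0.170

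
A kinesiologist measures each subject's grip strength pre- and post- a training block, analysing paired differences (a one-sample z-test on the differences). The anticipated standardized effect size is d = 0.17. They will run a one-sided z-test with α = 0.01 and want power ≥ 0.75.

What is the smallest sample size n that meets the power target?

n = 312

For power 0.75 need Φ(δ − z_{0.01}) = 0.75, so δ = z_{0.01} + z_{0.25} = 2.326 + 0.674 = 3.001.
δ = d·√n ⇒ n = (δ/d)² = (3.001 / 0.17)² = 311.59.
Rounding up, n = 312.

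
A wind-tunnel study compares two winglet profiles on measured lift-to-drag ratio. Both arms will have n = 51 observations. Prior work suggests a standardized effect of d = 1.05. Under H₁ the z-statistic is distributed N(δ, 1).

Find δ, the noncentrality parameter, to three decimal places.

δ ≈ 5.302

The noncentrality parameter scales effect size by the design's sample-size factor: δ = d·√(n/2) = 1.05 × √(51/2) = 5.3022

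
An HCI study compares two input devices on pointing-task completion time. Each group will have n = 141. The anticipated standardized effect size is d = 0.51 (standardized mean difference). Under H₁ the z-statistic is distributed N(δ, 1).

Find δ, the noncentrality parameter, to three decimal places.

The noncentrality parameter scales effect size by the design's sample-size factor: δ = d·√(n/2) = 0.51 × √(141/2) = 4.2822

δ ≈ 4.282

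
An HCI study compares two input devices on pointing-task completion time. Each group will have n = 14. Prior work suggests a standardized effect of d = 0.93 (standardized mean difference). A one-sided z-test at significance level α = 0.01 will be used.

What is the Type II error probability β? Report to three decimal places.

β ≈ 0.447

Noncentrality parameter: δ = d·√(n/2) = 0.93 × √(14/2) = 2.4605
One-sided α = 0.01 → critical value z_{0.01} = 2.326.
Power = Φ(δ − 2.326) = Φ(0.134) = 0.5534.
Type II error: β = 1 − power = 1 − 0.5534 = 0.4466.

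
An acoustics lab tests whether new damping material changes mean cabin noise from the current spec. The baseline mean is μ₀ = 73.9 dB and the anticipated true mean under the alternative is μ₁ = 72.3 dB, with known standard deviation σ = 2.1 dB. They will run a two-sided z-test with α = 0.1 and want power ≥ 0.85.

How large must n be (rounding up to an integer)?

n = 13

Standardized effect: d = |μ₁ − μ₀| / σ = |72.3 − 73.9| / 2.1 = 0.7619
For power 0.85 need Φ(δ − z_{0.05}) = 0.85, so δ = z_{0.05} + z_{0.15} = 1.645 + 1.036 = 2.681.
(Ignoring the negligible lower-tail rejection probability gives the usual closed-form inversion.)
δ = d·√n ⇒ n = (δ/d)² = (2.681 / 0.7619)² = 12.38.
Rounding up, n = 13.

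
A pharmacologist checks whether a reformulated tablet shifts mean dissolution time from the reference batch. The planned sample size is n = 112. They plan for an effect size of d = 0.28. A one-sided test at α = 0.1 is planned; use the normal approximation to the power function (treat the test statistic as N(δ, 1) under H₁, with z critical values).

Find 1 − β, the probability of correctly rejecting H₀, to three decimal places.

Noncentrality parameter: δ = d·√n = 0.28 × √112 = 2.9632
Critical value for a one-sided test at α = 0.1: z_α = 1.282.
Power = Φ(δ − 1.282) = Φ(1.682) = 0.9537.

Power ≈ 0.954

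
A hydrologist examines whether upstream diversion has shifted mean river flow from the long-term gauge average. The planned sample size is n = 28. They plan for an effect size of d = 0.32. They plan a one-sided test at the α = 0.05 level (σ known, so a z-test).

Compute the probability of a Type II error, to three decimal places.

β ≈ 0.481

Noncentrality parameter: δ = d·√n = 0.32 × √28 = 1.6933
One-sided α = 0.05 → critical value z_{0.05} = 1.645.
Power = P(Z > 1.645 − δ) = Φ(0.048) = 0.5193.
Type II error: β = 1 − power = 1 − 0.5193 = 0.4807.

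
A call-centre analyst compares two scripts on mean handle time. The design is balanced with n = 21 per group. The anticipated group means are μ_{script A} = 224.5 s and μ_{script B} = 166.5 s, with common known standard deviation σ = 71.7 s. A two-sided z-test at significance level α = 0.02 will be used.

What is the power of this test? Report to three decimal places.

Power ≈ 0.616

Standardized effect: d = |μ_{script A} − μ_{script B}| / σ = |224.5 − 166.5| / 71.7 = 0.8089
Noncentrality parameter: δ = d·√(n/2) = 0.8089 × √(21/2) = 2.6212
Two-sided α = 0.02 → critical value z_{0.01} = 2.326.
Power = Φ(δ − 2.326) + Φ(−δ − 2.326) = Φ(0.295) + Φ(-4.948) = 0.6160 + 0.0000 = 0.6160.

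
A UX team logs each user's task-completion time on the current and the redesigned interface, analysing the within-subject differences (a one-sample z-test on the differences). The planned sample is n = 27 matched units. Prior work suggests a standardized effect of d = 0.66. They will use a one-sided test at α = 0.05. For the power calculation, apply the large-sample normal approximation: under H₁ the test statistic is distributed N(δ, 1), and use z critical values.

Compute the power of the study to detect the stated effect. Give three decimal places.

Power ≈ 0.963

Noncentrality parameter: δ = d·√n = 0.66 × √27 = 3.4295
One-sided α = 0.05 → critical value z_{0.05} = 1.645.
Power = Φ(δ − 1.645) = Φ(1.785) = 0.9628.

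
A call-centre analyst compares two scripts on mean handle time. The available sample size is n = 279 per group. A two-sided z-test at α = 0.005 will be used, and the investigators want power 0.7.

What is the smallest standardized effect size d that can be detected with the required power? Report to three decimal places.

d ≈ 0.282

Required noncentrality: δ = z_{0.0025} + z_{0.30} = 2.807 + 0.524 = 3.331.
(Lower-tail contribution to power is negligible for δ > 0.)
δ = d·√(n/2) ⇒ d = δ/√(n/2) = 3.331/√(279/2) = 0.2821.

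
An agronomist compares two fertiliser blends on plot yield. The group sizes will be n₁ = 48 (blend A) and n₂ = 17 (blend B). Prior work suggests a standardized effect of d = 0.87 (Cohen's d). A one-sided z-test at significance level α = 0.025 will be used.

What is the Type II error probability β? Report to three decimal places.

Noncentrality parameter: δ = d / √(1/n₁ + 1/n₂) = 0.87 / √(1/48 + 1/17) = 3.0825
One-sided α = 0.025 → critical value z_{0.025} = 1.960.
Power = Φ(δ − 1.960) = Φ(1.123) = 0.8692.
Type II error: β = 1 − power = 1 − 0.8692 = 0.1308.

β ≈ 0.131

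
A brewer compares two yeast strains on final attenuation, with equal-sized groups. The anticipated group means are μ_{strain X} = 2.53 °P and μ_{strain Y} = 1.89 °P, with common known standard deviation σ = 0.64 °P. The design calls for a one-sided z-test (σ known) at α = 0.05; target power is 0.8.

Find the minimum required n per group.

Standardized effect: d = |μ_{strain X} − μ_{strain Y}| / σ = |2.53 − 1.89| / 0.64 = 1.0000
For power 0.8 need Φ(δ − z_{0.05}) = 0.8, so δ = z_{0.05} + z_{0.20} = 1.645 + 0.842 = 2.486.
δ = d·√(n/2) ⇒ n = 2(δ/d)² = 2 × (2.486 / 1.0000)² = 12.37.
Rounding up, n = 13 per group.

n = 13 per group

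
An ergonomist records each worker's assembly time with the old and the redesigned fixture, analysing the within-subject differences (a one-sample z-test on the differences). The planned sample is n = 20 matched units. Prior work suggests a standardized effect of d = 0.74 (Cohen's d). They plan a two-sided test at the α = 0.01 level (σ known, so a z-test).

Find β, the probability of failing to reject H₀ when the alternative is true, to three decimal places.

Noncentrality parameter: δ = d·√n = 0.74 × √20 = 3.3094
Two-sided α = 0.01 → critical value z_{0.005} = 2.576.
Power = Φ(δ − 2.576) + Φ(−δ − 2.576) = Φ(0.734) + Φ(-5.885) = 0.7684 + 0.0000 = 0.7684.
Type II error: β = 1 − power = 1 − 0.7684 = 0.2316.

β ≈ 0.232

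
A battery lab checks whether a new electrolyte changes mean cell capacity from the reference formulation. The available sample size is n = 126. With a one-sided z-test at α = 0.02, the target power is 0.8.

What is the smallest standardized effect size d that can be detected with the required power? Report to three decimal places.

d ≈ 0.258

Need Φ(δ − 2.054) = 0.8, so δ = 2.054 + 0.842 = 2.895.
δ = d·√n ⇒ d = δ/√n = 2.895/√126 = 0.2579.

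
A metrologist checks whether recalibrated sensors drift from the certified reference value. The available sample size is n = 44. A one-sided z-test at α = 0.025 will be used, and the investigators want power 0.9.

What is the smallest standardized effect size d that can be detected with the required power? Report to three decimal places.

d ≈ 0.489

Required noncentrality: δ = z_{0.025} + z_{0.10} = 1.960 + 1.282 = 3.242.
δ = d·√n ⇒ d = δ/√n = 3.242/√44 = 0.4887.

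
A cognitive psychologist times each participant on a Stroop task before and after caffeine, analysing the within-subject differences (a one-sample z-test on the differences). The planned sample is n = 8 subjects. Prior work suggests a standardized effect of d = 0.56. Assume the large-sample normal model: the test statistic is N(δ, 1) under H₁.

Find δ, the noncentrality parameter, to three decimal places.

δ = d·√n = 0.56 × √8 = 1.5839

δ ≈ 1.584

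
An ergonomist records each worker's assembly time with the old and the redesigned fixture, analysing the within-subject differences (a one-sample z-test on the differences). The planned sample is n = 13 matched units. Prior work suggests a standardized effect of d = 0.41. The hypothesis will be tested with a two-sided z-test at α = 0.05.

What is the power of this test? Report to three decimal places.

Power ≈ 0.315

Noncentrality parameter: δ = d·√n = 0.41 × √13 = 1.4783
Two-sided α = 0.05 → critical value z_{0.025} = 1.960.
Power = Φ(δ − 1.960) + Φ(−δ − 1.960) = Φ(-0.482) + Φ(-3.438) = 0.3150 + 0.0003 = 0.3153.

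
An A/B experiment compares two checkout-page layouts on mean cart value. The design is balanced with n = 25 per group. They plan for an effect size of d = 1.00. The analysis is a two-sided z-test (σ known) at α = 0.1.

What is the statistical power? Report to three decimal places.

Noncentrality parameter: δ = d·√(n/2) = 1.00 × √(25/2) = 3.5355
Critical value for a two-sided test at α = 0.1: z_{α/2} = 1.645.
Power = Φ(δ − 1.645) + Φ(−δ − 1.645) = Φ(1.891) + Φ(-5.180) = 0.9707 + 0.0000 = 0.9707.

Power ≈ 0.971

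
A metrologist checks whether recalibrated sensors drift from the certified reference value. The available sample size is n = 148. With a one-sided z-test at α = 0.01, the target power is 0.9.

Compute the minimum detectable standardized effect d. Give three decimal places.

Need Φ(δ − 2.326) = 0.9, so δ = 2.326 + 1.282 = 3.608.
δ = d·√n ⇒ d = δ/√n = 3.608/√148 = 0.2966.

d ≈ 0.297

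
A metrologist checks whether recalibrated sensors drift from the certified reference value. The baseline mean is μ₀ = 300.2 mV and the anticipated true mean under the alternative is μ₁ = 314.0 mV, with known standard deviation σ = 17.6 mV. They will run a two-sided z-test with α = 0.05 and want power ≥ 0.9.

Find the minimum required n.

Standardized effect: d = |μ₁ − μ₀| / σ = |314.0 − 300.2| / 17.6 = 0.7841
For power 0.9 need Φ(δ − z_{0.025}) = 0.9, so δ = z_{0.025} + z_{0.10} = 1.960 + 1.282 = 3.242.
(Ignoring the negligible lower-tail rejection probability gives the usual closed-form inversion.)
δ = d·√n ⇒ n = (δ/d)² = (3.242 / 0.7841)² = 17.09.
Round up to the next whole unit.

n = 18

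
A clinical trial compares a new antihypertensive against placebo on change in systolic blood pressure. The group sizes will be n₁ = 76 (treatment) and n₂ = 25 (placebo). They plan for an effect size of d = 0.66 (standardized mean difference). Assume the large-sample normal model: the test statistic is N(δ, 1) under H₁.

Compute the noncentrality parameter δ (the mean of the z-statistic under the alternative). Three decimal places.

δ ≈ 2.863

δ = d / √(1/n₁ + 1/n₂) = 0.66 / √(1/76 + 1/25) = 2.8626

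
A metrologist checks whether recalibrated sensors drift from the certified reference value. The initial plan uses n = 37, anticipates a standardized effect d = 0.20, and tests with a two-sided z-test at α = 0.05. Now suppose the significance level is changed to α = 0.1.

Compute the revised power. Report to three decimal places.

δ = d·√n = 0.20 × √37 = 1.2166 (unchanged). New critical value: z_{0.05} = 1.645.
Revised power = Φ(δ − 1.645) + Φ(−δ − 1.645) = Φ(-0.428) + Φ(-2.861) = 0.3342 + 0.0021 = 0.3363.

Power ≈ 0.336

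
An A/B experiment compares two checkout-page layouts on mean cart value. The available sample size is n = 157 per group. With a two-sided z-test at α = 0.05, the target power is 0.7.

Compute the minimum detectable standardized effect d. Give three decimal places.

Required noncentrality: δ = z_{0.025} + z_{0.30} = 1.960 + 0.524 = 2.484.
(Lower-tail contribution to power is negligible for δ > 0.)
δ = d·√(n/2) ⇒ d = δ/√(n/2) = 2.484/√(157/2) = 0.2804.

d ≈ 0.280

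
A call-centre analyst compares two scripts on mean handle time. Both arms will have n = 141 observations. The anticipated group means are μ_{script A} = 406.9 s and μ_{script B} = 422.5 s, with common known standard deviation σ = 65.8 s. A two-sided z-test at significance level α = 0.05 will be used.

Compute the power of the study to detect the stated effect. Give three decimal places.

Power ≈ 0.512

Standardized effect: d = |μ_{script A} − μ_{script B}| / σ = |406.9 − 422.5| / 65.8 = 0.2371
Noncentrality parameter: λ = d·√(n/2) = 0.2371 × √(141/2) = 1.9906
Critical value for a two-sided test at α = 0.05: z_{α/2} = 1.960.
Power = Φ(λ − 1.960) + Φ(−λ − 1.960) = Φ(0.031) + Φ(-3.951) = 0.5122 + 0.0000 = 0.5123.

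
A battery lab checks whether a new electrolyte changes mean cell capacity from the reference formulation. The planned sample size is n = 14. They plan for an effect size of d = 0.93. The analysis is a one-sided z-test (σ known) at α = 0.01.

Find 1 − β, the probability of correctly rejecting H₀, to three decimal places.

Noncentrality parameter: δ = d·√n = 0.93 × √14 = 3.4797
Critical value for a one-sided test at α = 0.01: z_α = 2.326.
Power = P(Z > 2.326 − δ) = Φ(1.153) = 0.8756.

Power ≈ 0.876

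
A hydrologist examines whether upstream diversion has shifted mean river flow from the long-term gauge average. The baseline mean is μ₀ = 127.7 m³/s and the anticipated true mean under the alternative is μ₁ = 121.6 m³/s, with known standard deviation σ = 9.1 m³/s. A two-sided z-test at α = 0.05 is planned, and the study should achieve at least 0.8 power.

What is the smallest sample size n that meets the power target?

n = 18

Standardized effect: d = |μ₁ − μ₀| / σ = |121.6 − 127.7| / 9.1 = 0.6703
For power 0.8 need Φ(δ − z_{0.025}) = 0.8, so δ = z_{0.025} + z_{0.20} = 1.960 + 0.842 = 2.802.
(For δ > 0 the lower-tail rejection region contributes negligibly to power, so the one-term inversion is standard.)
δ = d·√n ⇒ n = (δ/d)² = (2.802 / 0.6703)² = 17.47.
Round up to the next whole unit.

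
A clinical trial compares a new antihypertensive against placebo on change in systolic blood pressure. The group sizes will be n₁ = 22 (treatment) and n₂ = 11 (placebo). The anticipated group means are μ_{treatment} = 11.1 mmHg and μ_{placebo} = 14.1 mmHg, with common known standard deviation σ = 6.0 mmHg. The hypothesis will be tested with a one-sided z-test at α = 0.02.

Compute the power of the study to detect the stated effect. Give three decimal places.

Power ≈ 0.242

Standardized effect: d = |μ_{treatment} − μ_{placebo}| / σ = |11.1 − 14.1| / 6.0 = 0.5000
Noncentrality parameter: δ = d / √(1/n₁ + 1/n₂) = 0.5000 / √(1/22 + 1/11) = 1.3540
One-sided α = 0.02 → critical value z_{0.02} = 2.054.
Power = Φ(δ − 2.054) = Φ(-0.700) = 0.2420.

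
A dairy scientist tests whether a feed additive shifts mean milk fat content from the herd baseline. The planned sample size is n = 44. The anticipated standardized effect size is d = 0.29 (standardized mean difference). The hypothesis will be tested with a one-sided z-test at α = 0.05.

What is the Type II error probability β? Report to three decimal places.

Noncentrality parameter: δ = d·√n = 0.29 × √44 = 1.9236
One-sided α = 0.05 → critical value z_{0.05} = 1.645.
Power = P(Z > 1.645 − δ) = Φ(0.279) = 0.6098.
Type II error: β = 1 − power = 1 − 0.6098 = 0.3902.

β ≈ 0.390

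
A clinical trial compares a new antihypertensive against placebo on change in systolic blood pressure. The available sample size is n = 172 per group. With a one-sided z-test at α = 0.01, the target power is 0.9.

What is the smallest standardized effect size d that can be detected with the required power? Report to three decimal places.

d ≈ 0.389

Required noncentrality: δ = z_{0.01} + z_{0.10} = 2.326 + 1.282 = 3.608.
δ = d·√(n/2) ⇒ d = δ/√(n/2) = 3.608/√(172/2) = 0.3890.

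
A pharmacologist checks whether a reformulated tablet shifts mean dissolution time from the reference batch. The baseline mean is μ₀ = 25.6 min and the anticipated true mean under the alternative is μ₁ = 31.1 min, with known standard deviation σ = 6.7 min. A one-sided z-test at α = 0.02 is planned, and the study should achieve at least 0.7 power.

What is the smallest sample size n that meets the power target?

Standardized effect: d = |μ₁ − μ₀| / σ = |31.1 − 25.6| / 6.7 = 0.8209
For power 0.7 need Φ(δ − z_{0.02}) = 0.7, so δ = z_{0.02} + z_{0.30} = 2.054 + 0.524 = 2.578.
δ = d·√n ⇒ n = (δ/d)² = (2.578 / 0.8209)² = 9.86.
Round up to the next whole unit.

n = 10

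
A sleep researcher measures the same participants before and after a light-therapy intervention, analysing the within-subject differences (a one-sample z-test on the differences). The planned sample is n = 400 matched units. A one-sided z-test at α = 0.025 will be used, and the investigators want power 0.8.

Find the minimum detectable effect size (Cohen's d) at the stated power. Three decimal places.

d ≈ 0.140

Need Φ(δ − 1.960) = 0.8, so δ = 1.960 + 0.842 = 2.802.
δ = d·√n ⇒ d = δ/√n = 2.802/√400 = 0.1401.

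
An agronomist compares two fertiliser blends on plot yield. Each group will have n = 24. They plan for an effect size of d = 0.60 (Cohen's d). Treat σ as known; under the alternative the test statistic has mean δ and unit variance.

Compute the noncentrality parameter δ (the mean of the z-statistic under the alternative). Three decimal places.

The noncentrality parameter scales effect size by the design's sample-size factor: δ = d·√(n/2) = 0.60 × √(24/2) = 2.0785

δ ≈ 2.078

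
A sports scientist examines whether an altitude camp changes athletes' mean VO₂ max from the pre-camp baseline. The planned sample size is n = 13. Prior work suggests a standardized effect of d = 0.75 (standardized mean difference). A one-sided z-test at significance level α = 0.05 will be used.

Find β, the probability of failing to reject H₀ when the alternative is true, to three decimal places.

β ≈ 0.145

Noncentrality parameter: δ = d·√n = 0.75 × √13 = 2.7042
Critical value for a one-sided test at α = 0.05: z_α = 1.645.
Power = P(Z > 1.645 − δ) = Φ(1.059) = 0.8553.
Type II error: β = 1 − power = 1 − 0.8553 = 0.1447.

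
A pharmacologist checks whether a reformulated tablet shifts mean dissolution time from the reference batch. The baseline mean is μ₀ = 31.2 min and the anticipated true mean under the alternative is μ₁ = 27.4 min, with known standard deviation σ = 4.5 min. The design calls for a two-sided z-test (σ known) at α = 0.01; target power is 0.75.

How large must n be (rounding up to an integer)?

n = 15

Standardized effect: d = |μ₁ − μ₀| / σ = |27.4 − 31.2| / 4.5 = 0.8444
Set Φ(δ − 2.576) = 0.75; then δ − 2.576 = Φ⁻¹(0.75) = 0.674, giving δ = 3.250.
(For δ > 0 the lower-tail rejection region contributes negligibly to power, so the one-term inversion is standard.)
δ = d·√n ⇒ n = (δ/d)² = (3.250 / 0.8444)² = 14.82.
Rounding up, n = 15.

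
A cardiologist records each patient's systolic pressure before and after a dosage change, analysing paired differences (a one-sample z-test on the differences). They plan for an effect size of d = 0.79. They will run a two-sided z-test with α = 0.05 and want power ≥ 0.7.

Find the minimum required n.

For power 0.7 need Φ(δ − z_{0.025}) = 0.7, so δ = z_{0.025} + z_{0.30} = 1.960 + 0.524 = 2.484.
(The Φ(−δ − z_{α/2}) term is vanishingly small for δ > 0 and is dropped in the standard sample-size formula.)
δ = d·√n ⇒ n = (δ/d)² = (2.484 / 0.79)² = 9.89.
Rounding up, n = 10.

n = 10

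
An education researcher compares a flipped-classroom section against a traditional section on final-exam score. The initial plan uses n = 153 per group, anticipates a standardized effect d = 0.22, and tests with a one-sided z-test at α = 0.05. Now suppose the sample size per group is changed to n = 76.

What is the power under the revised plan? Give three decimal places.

Power ≈ 0.386

With n = 76 per group: δ = d·√(n/2) = 0.22 × √(76/2) = 1.3562. Critical value z_{0.05} = 1.645.
Revised power = Φ(δ − 1.645) = Φ(-0.289) = 0.3864.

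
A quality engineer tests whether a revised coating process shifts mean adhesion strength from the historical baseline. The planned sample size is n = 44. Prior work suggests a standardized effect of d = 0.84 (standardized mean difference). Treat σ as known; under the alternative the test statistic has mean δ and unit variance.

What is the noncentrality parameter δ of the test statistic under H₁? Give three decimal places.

δ ≈ 5.572

δ = d·√n = 0.84 × √44 = 5.5719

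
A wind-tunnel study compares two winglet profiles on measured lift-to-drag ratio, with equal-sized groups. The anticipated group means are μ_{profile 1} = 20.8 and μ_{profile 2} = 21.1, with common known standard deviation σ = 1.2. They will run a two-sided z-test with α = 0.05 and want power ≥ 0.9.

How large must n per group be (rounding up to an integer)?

n = 337 per group

Standardized effect: d = |μ_{profile 1} − μ_{profile 2}| / σ = |20.8 − 21.1| / 1.2 = 0.2500
Set Φ(δ − 1.960) = 0.9; then δ − 1.960 = Φ⁻¹(0.9) = 1.282, giving δ = 3.242.
(For δ > 0 the lower-tail rejection region contributes negligibly to power, so the one-term inversion is standard.)
δ = d·√(n/2) ⇒ n = 2(δ/d)² = 2 × (3.242 / 0.2500)² = 336.24.
Rounding up, n = 337 per group.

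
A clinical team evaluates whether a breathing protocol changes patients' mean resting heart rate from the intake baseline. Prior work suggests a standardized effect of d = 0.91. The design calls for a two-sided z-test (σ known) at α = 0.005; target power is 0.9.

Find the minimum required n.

n = 21

Set Φ(δ − 2.807) = 0.9; then δ − 2.807 = Φ⁻¹(0.9) = 1.282, giving δ = 4.089.
(For δ > 0 the lower-tail rejection region contributes negligibly to power, so the one-term inversion is standard.)
δ = d·√n ⇒ n = (δ/d)² = (4.089 / 0.91)² = 20.19.
Round up to the next whole unit.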